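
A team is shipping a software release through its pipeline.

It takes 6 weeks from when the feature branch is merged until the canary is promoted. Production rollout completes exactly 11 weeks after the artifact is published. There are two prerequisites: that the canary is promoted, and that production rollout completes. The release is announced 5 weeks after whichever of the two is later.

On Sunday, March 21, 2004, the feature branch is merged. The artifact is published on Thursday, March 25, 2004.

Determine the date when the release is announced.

The feature branch is merged: Mar 21, 2004.
The canary is promoted: Mar 21, 2004 + 6 weeks = May 2, 2004.
The artifact is published: Mar 25, 2004.
Production rollout completes: Mar 25, 2004 + 11 weeks = Jun 10, 2004.
Both prerequisites met — the canary is promoted (May 2, 2004), production rollout completes (Jun 10, 2004); the later is Jun 10, 2004.
The release is announced: Jun 10, 2004 + 5 weeks = Jul 15, 2004.

Thursday, July 15, 2004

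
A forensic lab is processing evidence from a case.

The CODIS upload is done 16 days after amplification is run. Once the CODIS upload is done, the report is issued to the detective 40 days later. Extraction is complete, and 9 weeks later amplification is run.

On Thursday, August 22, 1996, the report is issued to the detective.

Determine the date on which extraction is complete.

The report is issued to the detective: Aug 22, 1996.
The CODIS upload is done: Aug 22, 1996 − 40 days = Jul 13, 1996.
Amplification is run: Jul 13, 1996 − 16 days = Jun 27, 1996.
Extraction is complete: Jun 27, 1996 − 9 weeks = Apr 25, 1996.

Thursday, April 25, 1996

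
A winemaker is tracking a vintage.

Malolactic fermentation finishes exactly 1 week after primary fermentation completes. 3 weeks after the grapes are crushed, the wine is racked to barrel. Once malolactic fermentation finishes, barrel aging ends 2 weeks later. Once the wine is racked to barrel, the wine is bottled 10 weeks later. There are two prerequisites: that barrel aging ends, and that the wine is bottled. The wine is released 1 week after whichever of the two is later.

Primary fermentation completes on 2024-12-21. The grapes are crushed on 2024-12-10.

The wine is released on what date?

Primary fermentation completes: Dec 21, 2024.
Malolactic fermentation finishes: Dec 21, 2024 + 1 week = Dec 28, 2024.
Barrel aging ends: Dec 28, 2024 + 2 weeks = Jan 11, 2025.
The grapes are crushed: Dec 10, 2024.
The wine is racked to barrel: Dec 10, 2024 + 3 weeks = Dec 31, 2024.
The wine is bottled: Dec 31, 2024 + 10 weeks = Mar 11, 2025.
Both prerequisites met — barrel aging ends (Jan 11, 2025), the wine is bottled (Mar 11, 2025); the later is Mar 11, 2025.
The wine is released: Mar 11, 2025 + 1 week = Mar 18, 2025.

2025-03-18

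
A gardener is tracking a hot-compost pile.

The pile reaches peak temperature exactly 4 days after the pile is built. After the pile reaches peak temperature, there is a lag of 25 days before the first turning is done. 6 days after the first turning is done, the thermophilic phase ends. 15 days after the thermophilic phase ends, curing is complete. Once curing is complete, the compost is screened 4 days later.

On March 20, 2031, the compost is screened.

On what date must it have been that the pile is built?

The compost is screened: Mar 20, 2031.
Curing is complete: Mar 20, 2031 − 4 days = Mar 16, 2031.
The thermophilic phase ends: Mar 16, 2031 − 15 days = Mar 1, 2031.
The first turning is done: Mar 1, 2031 − 6 days = Feb 23, 2031.
The pile reaches peak temperature: Feb 23, 2031 − 25 days = Jan 29, 2031.
The pile is built: Jan 29, 2031 − 4 days = Jan 25, 2031.

January 25, 2031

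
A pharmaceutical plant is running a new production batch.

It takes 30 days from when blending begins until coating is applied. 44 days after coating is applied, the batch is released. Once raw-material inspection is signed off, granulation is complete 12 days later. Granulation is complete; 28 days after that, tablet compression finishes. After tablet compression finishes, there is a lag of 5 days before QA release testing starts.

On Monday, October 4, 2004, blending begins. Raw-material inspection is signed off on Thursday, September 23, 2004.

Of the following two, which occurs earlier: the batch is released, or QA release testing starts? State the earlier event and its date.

QA release testing starts — Sunday, November 7, 2004

Blending begins: Oct 4, 2004.
Coating is applied: Oct 4, 2004 + 30 days = Nov 3, 2004.
The batch is released: Nov 3, 2004 + 44 days = Dec 17, 2004.
Raw-material inspection is signed off: Sep 23, 2004.
Granulation is complete: Sep 23, 2004 + 12 days = Oct 5, 2004.
Tablet compression finishes: Oct 5, 2004 + 28 days = Nov 2, 2004.
QA release testing starts: Nov 2, 2004 + 5 days = Nov 7, 2004.
Comparing: the batch is released on Dec 17, 2004 vs QA release testing starts on Nov 7, 2004. Earlier: QA release testing starts.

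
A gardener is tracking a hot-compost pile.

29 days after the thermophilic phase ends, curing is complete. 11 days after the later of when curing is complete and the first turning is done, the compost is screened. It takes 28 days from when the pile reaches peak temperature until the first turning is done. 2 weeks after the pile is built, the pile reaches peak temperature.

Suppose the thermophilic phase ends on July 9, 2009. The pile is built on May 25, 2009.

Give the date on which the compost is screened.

The thermophilic phase ends: Jul 9, 2009.
Curing is complete: Jul 9, 2009 + 29 days = Aug 7, 2009.
The pile is built: May 25, 2009.
The pile reaches peak temperature: May 25, 2009 + 2 weeks = Jun 8, 2009.
The first turning is done: Jun 8, 2009 + 28 days = Jul 6, 2009.
Both prerequisites met — curing is complete (Aug 7, 2009), the first turning is done (Jul 6, 2009); the later is Aug 7, 2009.
The compost is screened: Aug 7, 2009 + 11 days = Aug 18, 2009.

August 18, 2009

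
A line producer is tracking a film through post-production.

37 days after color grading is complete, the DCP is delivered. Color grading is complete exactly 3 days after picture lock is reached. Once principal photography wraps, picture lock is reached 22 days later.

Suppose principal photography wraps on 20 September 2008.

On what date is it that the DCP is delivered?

Principal photography wraps: Sep 20, 2008.
Picture lock is reached: Sep 20, 2008 + 22 days = Oct 12, 2008.
Color grading is complete: Oct 12, 2008 + 3 days = Oct 15, 2008.
The DCP is delivered: Oct 15, 2008 + 37 days = Nov 21, 2008.

21 November 2008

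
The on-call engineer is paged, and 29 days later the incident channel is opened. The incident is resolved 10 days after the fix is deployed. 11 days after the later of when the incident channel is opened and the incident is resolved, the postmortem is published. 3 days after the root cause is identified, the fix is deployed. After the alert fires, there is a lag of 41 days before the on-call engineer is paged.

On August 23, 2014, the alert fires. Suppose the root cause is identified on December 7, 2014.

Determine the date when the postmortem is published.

The alert fires: Aug 23, 2014.
The on-call engineer is paged: Aug 23, 2014 + 41 days = Oct 3, 2014.
The incident channel is opened: Oct 3, 2014 + 29 days = Nov 1, 2014.
The root cause is identified: Dec 7, 2014.
The fix is deployed: Dec 7, 2014 + 3 days = Dec 10, 2014.
The incident is resolved: Dec 10, 2014 + 10 days = Dec 20, 2014.
Both prerequisites met — the incident channel is opened (Nov 1, 2014), the incident is resolved (Dec 20, 2014); the later is Dec 20, 2014.
The postmortem is published: Dec 20, 2014 + 11 days = Dec 31, 2014.

December 31, 2014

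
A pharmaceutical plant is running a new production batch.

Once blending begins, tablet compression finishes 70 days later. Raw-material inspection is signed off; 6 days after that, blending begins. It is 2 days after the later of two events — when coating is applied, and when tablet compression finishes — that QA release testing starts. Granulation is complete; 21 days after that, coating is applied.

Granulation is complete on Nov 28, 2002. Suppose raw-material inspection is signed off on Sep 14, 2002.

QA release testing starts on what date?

Granulation is complete: Nov 28, 2002.
Coating is applied: Nov 28, 2002 + 21 days = Dec 19, 2002.
Raw-material inspection is signed off: Sep 14, 2002.
Blending begins: Sep 14, 2002 + 6 days = Sep 20, 2002.
Tablet compression finishes: Sep 20, 2002 + 70 days = Nov 29, 2002.
Both prerequisites met — coating is applied (Dec 19, 2002), tablet compression finishes (Nov 29, 2002); the later is Dec 19, 2002.
QA release testing starts: Dec 19, 2002 + 2 days = Dec 21, 2002.

Dec 21, 2002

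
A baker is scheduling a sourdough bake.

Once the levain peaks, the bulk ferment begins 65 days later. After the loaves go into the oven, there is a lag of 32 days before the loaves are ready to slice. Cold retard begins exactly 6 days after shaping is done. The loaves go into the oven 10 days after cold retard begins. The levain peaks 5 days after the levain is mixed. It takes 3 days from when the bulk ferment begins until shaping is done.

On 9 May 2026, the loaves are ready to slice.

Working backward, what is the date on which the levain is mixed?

The loaves are ready to slice: May 9, 2026.
The loaves go into the oven: May 9, 2026 − 32 days = Apr 7, 2026.
Cold retard begins: Apr 7, 2026 − 10 days = Mar 28, 2026.
Shaping is done: Mar 28, 2026 − 6 days = Mar 22, 2026.
The bulk ferment begins: Mar 22, 2026 − 3 days = Mar 19, 2026.
The levain peaks: Mar 19, 2026 − 65 days = Jan 13, 2026.
The levain is mixed: Jan 13, 2026 − 5 days = Jan 8, 2026.

8 January 2026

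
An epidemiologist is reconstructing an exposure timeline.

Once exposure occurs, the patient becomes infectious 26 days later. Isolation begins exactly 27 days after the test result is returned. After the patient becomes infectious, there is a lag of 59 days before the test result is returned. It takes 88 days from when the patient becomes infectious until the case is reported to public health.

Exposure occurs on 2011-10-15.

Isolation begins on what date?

Exposure occurs: Oct 15, 2011.
The patient becomes infectious: Oct 15, 2011 + 26 days = Nov 10, 2011.
The test result is returned: Nov 10, 2011 + 59 days = Jan 8, 2012.
Isolation begins: Jan 8, 2012 + 27 days = Feb 4, 2012.

2012-02-04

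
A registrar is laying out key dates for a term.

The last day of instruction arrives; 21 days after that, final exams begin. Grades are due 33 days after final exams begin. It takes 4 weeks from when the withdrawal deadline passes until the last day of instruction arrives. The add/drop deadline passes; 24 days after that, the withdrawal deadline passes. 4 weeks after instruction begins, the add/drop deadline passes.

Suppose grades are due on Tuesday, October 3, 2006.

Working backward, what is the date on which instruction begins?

Grades are due: Oct 3, 2006.
Final exams begin: Oct 3, 2006 − 33 days = Aug 31, 2006.
The last day of instruction arrives: Aug 31, 2006 − 21 days = Aug 10, 2006.
The withdrawal deadline passes: Aug 10, 2006 − 4 weeks = Jul 13, 2006.
The add/drop deadline passes: Jul 13, 2006 − 24 days = Jun 19, 2006.
Instruction begins: Jun 19, 2006 − 4 weeks = May 22, 2006.

Monday, May 22, 2006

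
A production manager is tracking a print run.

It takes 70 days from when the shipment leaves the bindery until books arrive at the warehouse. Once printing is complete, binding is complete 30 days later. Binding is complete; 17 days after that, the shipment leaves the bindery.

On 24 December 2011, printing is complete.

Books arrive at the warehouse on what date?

19 April 2012

Printing is complete: Dec 24, 2011.
Binding is complete: Dec 24, 2011 + 30 days = Jan 23, 2012.
The shipment leaves the bindery: Jan 23, 2012 + 17 days = Feb 9, 2012.
Books arrive at the warehouse: Feb 9, 2012 + 70 days = Apr 19, 2012.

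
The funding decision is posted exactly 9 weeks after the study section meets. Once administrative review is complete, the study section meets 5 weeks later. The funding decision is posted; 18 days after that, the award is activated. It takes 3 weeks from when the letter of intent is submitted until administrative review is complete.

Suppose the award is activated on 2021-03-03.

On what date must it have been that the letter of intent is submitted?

2020-10-17

The award is activated: Mar 3, 2021.
The funding decision is posted: Mar 3, 2021 − 18 days = Feb 13, 2021.
The study section meets: Feb 13, 2021 − 9 weeks = Dec 12, 2020.
Administrative review is complete: Dec 12, 2020 − 5 weeks = Nov 7, 2020.
The letter of intent is submitted: Nov 7, 2020 − 3 weeks = Oct 17, 2020.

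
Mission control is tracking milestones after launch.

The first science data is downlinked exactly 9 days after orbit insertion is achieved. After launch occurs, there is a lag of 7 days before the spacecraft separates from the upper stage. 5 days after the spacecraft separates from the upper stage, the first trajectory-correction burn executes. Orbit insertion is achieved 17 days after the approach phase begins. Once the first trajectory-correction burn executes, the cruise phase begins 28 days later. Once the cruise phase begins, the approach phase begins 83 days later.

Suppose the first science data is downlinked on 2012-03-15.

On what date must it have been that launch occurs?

The first science data is downlinked: Mar 15, 2012.
Orbit insertion is achieved: Mar 15, 2012 − 9 days = Mar 6, 2012.
The approach phase begins: Mar 6, 2012 − 17 days = Feb 18, 2012.
The cruise phase begins: Feb 18, 2012 − 83 days = Nov 27, 2011.
The first trajectory-correction burn executes: Nov 27, 2011 − 28 days = Oct 30, 2011.
The spacecraft separates from the upper stage: Oct 30, 2011 − 5 days = Oct 25, 2011.
Launch occurs: Oct 25, 2011 − 7 days = Oct 18, 2011.

2011-10-18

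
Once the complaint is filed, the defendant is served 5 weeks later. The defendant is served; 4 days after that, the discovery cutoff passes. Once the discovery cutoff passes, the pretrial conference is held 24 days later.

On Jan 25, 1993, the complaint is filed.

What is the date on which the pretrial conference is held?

Mar 29, 1993

The complaint is filed: Jan 25, 1993.
The defendant is served: Jan 25, 1993 + 5 weeks = Mar 1, 1993.
The discovery cutoff passes: Mar 1, 1993 + 4 days = Mar 5, 1993.
The pretrial conference is held: Mar 5, 1993 + 24 days = Mar 29, 1993.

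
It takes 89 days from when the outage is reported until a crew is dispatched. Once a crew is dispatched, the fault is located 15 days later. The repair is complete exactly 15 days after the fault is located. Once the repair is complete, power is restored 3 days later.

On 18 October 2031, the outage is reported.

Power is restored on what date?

The outage is reported: Oct 18, 2031.
A crew is dispatched: Oct 18, 2031 + 89 days = Jan 15, 2032.
The fault is located: Jan 15, 2032 + 15 days = Jan 30, 2032.
The repair is complete: Jan 30, 2032 + 15 days = Feb 14, 2032.
Power is restored: Feb 14, 2032 + 3 days = Feb 17, 2032.

17 February 2032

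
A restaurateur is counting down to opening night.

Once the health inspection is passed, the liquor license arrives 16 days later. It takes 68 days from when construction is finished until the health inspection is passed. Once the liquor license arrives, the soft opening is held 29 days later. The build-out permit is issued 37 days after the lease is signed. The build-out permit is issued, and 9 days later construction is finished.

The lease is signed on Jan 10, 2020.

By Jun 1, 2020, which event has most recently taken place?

The lease is signed: Jan 10, 2020.
The build-out permit is issued: Jan 10, 2020 + 37 days = Feb 16, 2020.
Construction is finished: Feb 16, 2020 + 9 days = Feb 25, 2020.
The health inspection is passed: Feb 25, 2020 + 68 days = May 3, 2020.
The liquor license arrives: May 3, 2020 + 16 days = May 19, 2020.
The soft opening is held: May 19, 2020 + 29 days = Jun 17, 2020.
Jun 1, 2020 falls between when the liquor license arrives (May 19, 2020) and when the soft opening is held (Jun 17, 2020).

The liquor license arrives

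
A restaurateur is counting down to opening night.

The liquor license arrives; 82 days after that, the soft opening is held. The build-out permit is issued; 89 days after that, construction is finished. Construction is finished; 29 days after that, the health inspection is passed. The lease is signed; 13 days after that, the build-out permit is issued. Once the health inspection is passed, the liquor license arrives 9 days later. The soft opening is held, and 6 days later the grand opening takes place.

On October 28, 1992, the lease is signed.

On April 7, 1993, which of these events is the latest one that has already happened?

The lease is signed: Oct 28, 1992.
The build-out permit is issued: Oct 28, 1992 + 13 days = Nov 10, 1992.
Construction is finished: Nov 10, 1992 + 89 days = Feb 7, 1993.
The health inspection is passed: Feb 7, 1993 + 29 days = Mar 8, 1993.
The liquor license arrives: Mar 8, 1993 + 9 days = Mar 17, 1993.
The soft opening is held: Mar 17, 1993 + 82 days = Jun 7, 1993.
The grand opening takes place: Jun 7, 1993 + 6 days = Jun 13, 1993.
Apr 7, 1993 falls between when the liquor license arrives (Mar 17, 1993) and when the soft opening is held (Jun 7, 1993).

The liquor license arrives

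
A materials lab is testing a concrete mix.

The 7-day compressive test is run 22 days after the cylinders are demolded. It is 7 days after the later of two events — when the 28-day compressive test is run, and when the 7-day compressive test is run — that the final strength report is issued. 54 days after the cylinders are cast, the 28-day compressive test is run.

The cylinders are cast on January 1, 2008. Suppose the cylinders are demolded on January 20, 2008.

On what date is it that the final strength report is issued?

The cylinders are cast: Jan 1, 2008.
The 28-day compressive test is run: Jan 1, 2008 + 54 days = Feb 24, 2008.
The cylinders are demolded: Jan 20, 2008.
The 7-day compressive test is run: Jan 20, 2008 + 22 days = Feb 11, 2008.
Both prerequisites met — the 28-day compressive test is run (Feb 24, 2008), the 7-day compressive test is run (Feb 11, 2008); the later is Feb 24, 2008.
The final strength report is issued: Feb 24, 2008 + 7 days = Mar 2, 2008.

March 2, 2008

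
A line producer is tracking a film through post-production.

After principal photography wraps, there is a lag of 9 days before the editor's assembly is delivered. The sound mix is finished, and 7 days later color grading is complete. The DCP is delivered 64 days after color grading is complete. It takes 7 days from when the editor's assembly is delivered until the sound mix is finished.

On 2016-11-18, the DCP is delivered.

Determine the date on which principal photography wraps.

2016-08-23

The DCP is delivered: Nov 18, 2016.
Color grading is complete: Nov 18, 2016 − 64 days = Sep 15, 2016.
The sound mix is finished: Sep 15, 2016 − 7 days = Sep 8, 2016.
The editor's assembly is delivered: Sep 8, 2016 − 7 days = Sep 1, 2016.
Principal photography wraps: Sep 1, 2016 − 9 days = Aug 23, 2016.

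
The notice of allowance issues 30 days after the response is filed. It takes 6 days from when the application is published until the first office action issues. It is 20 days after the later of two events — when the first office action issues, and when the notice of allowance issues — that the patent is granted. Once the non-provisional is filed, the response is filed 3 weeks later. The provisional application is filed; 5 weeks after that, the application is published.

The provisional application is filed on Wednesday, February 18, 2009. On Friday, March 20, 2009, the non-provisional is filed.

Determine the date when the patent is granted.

The provisional application is filed: Feb 18, 2009.
The application is published: Feb 18, 2009 + 5 weeks = Mar 25, 2009.
The first office action issues: Mar 25, 2009 + 6 days = Mar 31, 2009.
The non-provisional is filed: Mar 20, 2009.
The response is filed: Mar 20, 2009 + 3 weeks = Apr 10, 2009.
The notice of allowance issues: Apr 10, 2009 + 30 days = May 10, 2009.
Both prerequisites met — the first office action issues (Mar 31, 2009), the notice of allowance issues (May 10, 2009); the later is May 10, 2009.
The patent is granted: May 10, 2009 + 20 days = May 30, 2009.

Saturday, May 30, 2009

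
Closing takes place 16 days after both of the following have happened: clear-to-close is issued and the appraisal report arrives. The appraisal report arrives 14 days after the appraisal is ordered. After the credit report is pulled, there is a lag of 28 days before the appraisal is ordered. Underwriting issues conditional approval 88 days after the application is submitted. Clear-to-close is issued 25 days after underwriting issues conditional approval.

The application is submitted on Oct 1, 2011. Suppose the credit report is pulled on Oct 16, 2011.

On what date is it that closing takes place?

The application is submitted: Oct 1, 2011.
Underwriting issues conditional approval: Oct 1, 2011 + 88 days = Dec 28, 2011.
Clear-to-close is issued: Dec 28, 2011 + 25 days = Jan 22, 2012.
The credit report is pulled: Oct 16, 2011.
The appraisal is ordered: Oct 16, 2011 + 28 days = Nov 13, 2011.
The appraisal report arrives: Nov 13, 2011 + 14 days = Nov 27, 2011.
Both prerequisites met — clear-to-close is issued (Jan 22, 2012), the appraisal report arrives (Nov 27, 2011); the later is Jan 22, 2012.
Closing takes place: Jan 22, 2012 + 16 days = Feb 7, 2012.

Feb 7, 2012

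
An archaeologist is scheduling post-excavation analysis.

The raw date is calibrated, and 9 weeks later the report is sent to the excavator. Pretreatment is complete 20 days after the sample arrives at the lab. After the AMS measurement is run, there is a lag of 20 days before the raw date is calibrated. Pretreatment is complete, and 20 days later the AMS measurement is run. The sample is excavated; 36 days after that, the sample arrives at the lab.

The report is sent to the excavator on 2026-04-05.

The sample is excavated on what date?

The report is sent to the excavator: Apr 5, 2026.
The raw date is calibrated: Apr 5, 2026 − 9 weeks = Feb 1, 2026.
The AMS measurement is run: Feb 1, 2026 − 20 days = Jan 12, 2026.
Pretreatment is complete: Jan 12, 2026 − 20 days = Dec 23, 2025.
The sample arrives at the lab: Dec 23, 2025 − 20 days = Dec 3, 2025.
The sample is excavated: Dec 3, 2025 − 36 days = Oct 28, 2025.

2025-10-28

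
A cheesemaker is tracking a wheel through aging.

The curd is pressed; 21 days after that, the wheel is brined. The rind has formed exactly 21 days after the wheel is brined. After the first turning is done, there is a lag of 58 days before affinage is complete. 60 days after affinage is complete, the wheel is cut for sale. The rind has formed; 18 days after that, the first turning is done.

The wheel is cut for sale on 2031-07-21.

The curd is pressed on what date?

2031-01-24

The wheel is cut for sale: Jul 21, 2031.
Affinage is complete: Jul 21, 2031 − 60 days = May 22, 2031.
The first turning is done: May 22, 2031 − 58 days = Mar 25, 2031.
The rind has formed: Mar 25, 2031 − 18 days = Mar 7, 2031.
The wheel is brined: Mar 7, 2031 − 21 days = Feb 14, 2031.
The curd is pressed: Feb 14, 2031 − 21 days = Jan 24, 2031.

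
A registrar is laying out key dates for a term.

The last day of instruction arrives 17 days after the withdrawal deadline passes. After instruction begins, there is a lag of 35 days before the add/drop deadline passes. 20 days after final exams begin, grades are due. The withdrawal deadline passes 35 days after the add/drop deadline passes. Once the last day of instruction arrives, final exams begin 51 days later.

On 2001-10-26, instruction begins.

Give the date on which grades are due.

2002-04-02

Instruction begins: Oct 26, 2001.
The add/drop deadline passes: Oct 26, 2001 + 35 days = Nov 30, 2001.
The withdrawal deadline passes: Nov 30, 2001 + 35 days = Jan 4, 2002.
The last day of instruction arrives: Jan 4, 2002 + 17 days = Jan 21, 2002.
Final exams begin: Jan 21, 2002 + 51 days = Mar 13, 2002.
Grades are due: Mar 13, 2002 + 20 days = Apr 2, 2002.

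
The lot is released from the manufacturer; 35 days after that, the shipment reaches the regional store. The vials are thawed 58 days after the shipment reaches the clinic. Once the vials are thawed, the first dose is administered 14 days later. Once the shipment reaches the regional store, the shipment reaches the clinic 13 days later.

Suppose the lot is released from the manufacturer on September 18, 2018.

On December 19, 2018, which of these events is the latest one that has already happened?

The lot is released from the manufacturer: Sep 18, 2018.
The shipment reaches the regional store: Sep 18, 2018 + 35 days = Oct 23, 2018.
The shipment reaches the clinic: Oct 23, 2018 + 13 days = Nov 5, 2018.
The vials are thawed: Nov 5, 2018 + 58 days = Jan 2, 2019.
The first dose is administered: Jan 2, 2019 + 14 days = Jan 16, 2019.
Dec 19, 2018 falls between when the shipment reaches the clinic (Nov 5, 2018) and when the vials are thawed (Jan 2, 2019).

The shipment reaches the clinic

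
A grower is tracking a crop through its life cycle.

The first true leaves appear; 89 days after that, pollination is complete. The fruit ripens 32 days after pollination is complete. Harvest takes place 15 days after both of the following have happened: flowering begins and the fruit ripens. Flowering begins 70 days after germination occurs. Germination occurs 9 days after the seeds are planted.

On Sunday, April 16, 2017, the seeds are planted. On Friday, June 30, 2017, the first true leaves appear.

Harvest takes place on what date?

Monday, November 13, 2017

The seeds are planted: Apr 16, 2017.
Germination occurs: Apr 16, 2017 + 9 days = Apr 25, 2017.
Flowering begins: Apr 25, 2017 + 70 days = Jul 4, 2017.
The first true leaves appear: Jun 30, 2017.
Pollination is complete: Jun 30, 2017 + 89 days = Sep 27, 2017.
The fruit ripens: Sep 27, 2017 + 32 days = Oct 29, 2017.
Both prerequisites met — flowering begins (Jul 4, 2017), the fruit ripens (Oct 29, 2017); the later is Oct 29, 2017.
Harvest takes place: Oct 29, 2017 + 15 days = Nov 13, 2017.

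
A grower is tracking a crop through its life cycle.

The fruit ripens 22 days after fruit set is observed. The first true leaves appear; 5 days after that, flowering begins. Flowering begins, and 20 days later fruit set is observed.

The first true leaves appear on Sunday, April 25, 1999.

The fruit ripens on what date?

Friday, June 11, 1999

The first true leaves appear: Apr 25, 1999.
Flowering begins: Apr 25, 1999 + 5 days = Apr 30, 1999.
Fruit set is observed: Apr 30, 1999 + 20 days = May 20, 1999.
The fruit ripens: May 20, 1999 + 22 days = Jun 11, 1999.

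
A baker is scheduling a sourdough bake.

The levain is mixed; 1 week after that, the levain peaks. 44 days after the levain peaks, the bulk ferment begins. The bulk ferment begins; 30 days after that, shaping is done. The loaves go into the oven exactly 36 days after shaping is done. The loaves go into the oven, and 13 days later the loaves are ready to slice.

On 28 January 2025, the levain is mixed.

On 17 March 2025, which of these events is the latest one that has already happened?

The levain is mixed: Jan 28, 2025.
The levain peaks: Jan 28, 2025 + 1 week = Feb 4, 2025.
The bulk ferment begins: Feb 4, 2025 + 44 days = Mar 20, 2025.
Shaping is done: Mar 20, 2025 + 30 days = Apr 19, 2025.
The loaves go into the oven: Apr 19, 2025 + 36 days = May 25, 2025.
The loaves are ready to slice: May 25, 2025 + 13 days = Jun 7, 2025.
Mar 17, 2025 falls between when the levain peaks (Feb 4, 2025) and when the bulk ferment begins (Mar 20, 2025).

The levain peaks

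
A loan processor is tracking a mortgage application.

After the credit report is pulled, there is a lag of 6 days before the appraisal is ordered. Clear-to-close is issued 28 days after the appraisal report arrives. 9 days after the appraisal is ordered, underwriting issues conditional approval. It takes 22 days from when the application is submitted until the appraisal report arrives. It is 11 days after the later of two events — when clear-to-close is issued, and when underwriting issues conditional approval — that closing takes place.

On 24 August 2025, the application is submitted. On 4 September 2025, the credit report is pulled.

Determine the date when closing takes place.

The application is submitted: Aug 24, 2025.
The appraisal report arrives: Aug 24, 2025 + 22 days = Sep 15, 2025.
Clear-to-close is issued: Sep 15, 2025 + 28 days = Oct 13, 2025.
The credit report is pulled: Sep 4, 2025.
The appraisal is ordered: Sep 4, 2025 + 6 days = Sep 10, 2025.
Underwriting issues conditional approval: Sep 10, 2025 + 9 days = Sep 19, 2025.
Both prerequisites met — clear-to-close is issued (Oct 13, 2025), underwriting issues conditional approval (Sep 19, 2025); the later is Oct 13, 2025.
Closing takes place: Oct 13, 2025 + 11 days = Oct 24, 2025.

24 October 2025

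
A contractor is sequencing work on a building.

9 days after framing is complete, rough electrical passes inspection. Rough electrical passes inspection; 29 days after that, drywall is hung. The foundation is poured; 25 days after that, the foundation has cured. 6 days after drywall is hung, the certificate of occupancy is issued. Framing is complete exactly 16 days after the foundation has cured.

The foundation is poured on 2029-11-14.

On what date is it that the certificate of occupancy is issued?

2030-02-07

The foundation is poured: Nov 14, 2029.
The foundation has cured: Nov 14, 2029 + 25 days = Dec 9, 2029.
Framing is complete: Dec 9, 2029 + 16 days = Dec 25, 2029.
Rough electrical passes inspection: Dec 25, 2029 + 9 days = Jan 3, 2030.
Drywall is hung: Jan 3, 2030 + 29 days = Feb 1, 2030.
The certificate of occupancy is issued: Feb 1, 2030 + 6 days = Feb 7, 2030.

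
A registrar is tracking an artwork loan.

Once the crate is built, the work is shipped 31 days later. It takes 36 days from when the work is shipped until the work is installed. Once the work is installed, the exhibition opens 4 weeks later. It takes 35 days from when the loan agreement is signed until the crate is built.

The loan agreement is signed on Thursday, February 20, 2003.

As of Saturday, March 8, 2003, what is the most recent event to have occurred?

The loan agreement is signed

The loan agreement is signed: Feb 20, 2003.
The crate is built: Feb 20, 2003 + 35 days = Mar 27, 2003.
The work is shipped: Mar 27, 2003 + 31 days = Apr 27, 2003.
The work is installed: Apr 27, 2003 + 36 days = Jun 2, 2003.
The exhibition opens: Jun 2, 2003 + 4 weeks = Jun 30, 2003.
Mar 8, 2003 falls between when the loan agreement is signed (Feb 20, 2003) and when the crate is built (Mar 27, 2003).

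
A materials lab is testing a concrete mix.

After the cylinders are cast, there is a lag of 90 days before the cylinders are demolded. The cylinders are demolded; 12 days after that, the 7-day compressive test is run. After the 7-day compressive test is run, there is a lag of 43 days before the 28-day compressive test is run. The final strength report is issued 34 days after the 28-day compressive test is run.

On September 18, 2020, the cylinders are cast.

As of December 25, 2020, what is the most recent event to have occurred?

The cylinders are cast: Sep 18, 2020.
The cylinders are demolded: Sep 18, 2020 + 90 days = Dec 17, 2020.
The 7-day compressive test is run: Dec 17, 2020 + 12 days = Dec 29, 2020.
The 28-day compressive test is run: Dec 29, 2020 + 43 days = Feb 10, 2021.
The final strength report is issued: Feb 10, 2021 + 34 days = Mar 16, 2021.
Dec 25, 2020 falls between when the cylinders are demolded (Dec 17, 2020) and when the 7-day compressive test is run (Dec 29, 2020).

The cylinders are demolded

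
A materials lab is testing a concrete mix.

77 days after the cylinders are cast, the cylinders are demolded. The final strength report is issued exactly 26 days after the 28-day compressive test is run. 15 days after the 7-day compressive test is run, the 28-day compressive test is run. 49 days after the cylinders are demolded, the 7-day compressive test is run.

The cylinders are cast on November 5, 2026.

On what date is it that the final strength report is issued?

The cylinders are cast: Nov 5, 2026.
The cylinders are demolded: Nov 5, 2026 + 77 days = Jan 21, 2027.
The 7-day compressive test is run: Jan 21, 2027 + 49 days = Mar 11, 2027.
The 28-day compressive test is run: Mar 11, 2027 + 15 days = Mar 26, 2027.
The final strength report is issued: Mar 26, 2027 + 26 days = Apr 21, 2027.

April 21, 2027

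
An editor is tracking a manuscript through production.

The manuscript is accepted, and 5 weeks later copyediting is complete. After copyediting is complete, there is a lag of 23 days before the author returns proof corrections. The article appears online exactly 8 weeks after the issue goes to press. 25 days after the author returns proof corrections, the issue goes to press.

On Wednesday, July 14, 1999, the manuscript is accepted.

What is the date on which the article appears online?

Tuesday, November 30, 1999

The manuscript is accepted: Jul 14, 1999.
Copyediting is complete: Jul 14, 1999 + 5 weeks = Aug 18, 1999.
The author returns proof corrections: Aug 18, 1999 + 23 days = Sep 10, 1999.
The issue goes to press: Sep 10, 1999 + 25 days = Oct 5, 1999.
The article appears online: Oct 5, 1999 + 8 weeks = Nov 30, 1999.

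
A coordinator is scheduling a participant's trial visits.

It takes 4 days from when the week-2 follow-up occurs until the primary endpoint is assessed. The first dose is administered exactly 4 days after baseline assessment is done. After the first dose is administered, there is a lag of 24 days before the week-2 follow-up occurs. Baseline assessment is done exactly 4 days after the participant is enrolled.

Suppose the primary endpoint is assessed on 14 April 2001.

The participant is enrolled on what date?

9 March 2001

The primary endpoint is assessed: Apr 14, 2001.
The week-2 follow-up occurs: Apr 14, 2001 − 4 days = Apr 10, 2001.
The first dose is administered: Apr 10, 2001 − 24 days = Mar 17, 2001.
Baseline assessment is done: Mar 17, 2001 − 4 days = Mar 13, 2001.
The participant is enrolled: Mar 13, 2001 − 4 days = Mar 9, 2001.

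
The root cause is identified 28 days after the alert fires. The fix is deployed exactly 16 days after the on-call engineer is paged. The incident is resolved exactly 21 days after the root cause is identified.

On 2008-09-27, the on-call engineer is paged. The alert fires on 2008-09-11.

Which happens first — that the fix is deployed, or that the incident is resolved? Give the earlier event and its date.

The on-call engineer is paged: Sep 27, 2008.
The fix is deployed: Sep 27, 2008 + 16 days = Oct 13, 2008.
The alert fires: Sep 11, 2008.
The root cause is identified: Sep 11, 2008 + 28 days = Oct 9, 2008.
The incident is resolved: Oct 9, 2008 + 21 days = Oct 30, 2008.
Comparing: the fix is deployed on Oct 13, 2008 vs the incident is resolved on Oct 30, 2008. Earlier: the fix is deployed.

The fix is deployed — 2008-10-13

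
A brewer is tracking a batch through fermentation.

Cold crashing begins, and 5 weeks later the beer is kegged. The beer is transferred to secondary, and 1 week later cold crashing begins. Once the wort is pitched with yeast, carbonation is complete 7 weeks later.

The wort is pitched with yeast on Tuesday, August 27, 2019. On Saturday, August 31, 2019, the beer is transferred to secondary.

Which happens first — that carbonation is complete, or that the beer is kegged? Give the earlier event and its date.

The wort is pitched with yeast: Aug 27, 2019.
Carbonation is complete: Aug 27, 2019 + 7 weeks = Oct 15, 2019.
The beer is transferred to secondary: Aug 31, 2019.
Cold crashing begins: Aug 31, 2019 + 1 week = Sep 7, 2019.
The beer is kegged: Sep 7, 2019 + 5 weeks = Oct 12, 2019.
Comparing: carbonation is complete on Oct 15, 2019 vs the beer is kegged on Oct 12, 2019. Earlier: the beer is kegged.

The beer is kegged — Saturday, October 12, 2019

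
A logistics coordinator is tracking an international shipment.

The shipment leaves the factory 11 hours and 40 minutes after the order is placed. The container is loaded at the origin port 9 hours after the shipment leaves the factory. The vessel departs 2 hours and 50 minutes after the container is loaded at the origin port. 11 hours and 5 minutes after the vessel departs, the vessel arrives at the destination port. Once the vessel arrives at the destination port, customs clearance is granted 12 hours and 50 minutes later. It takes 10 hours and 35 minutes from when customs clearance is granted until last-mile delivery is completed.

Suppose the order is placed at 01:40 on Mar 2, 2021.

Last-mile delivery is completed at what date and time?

The order is placed: 01:40 Mar 2, 2021.
The shipment leaves the factory: 01:40 Mar 2, 2021 + 11h40m = 13:20 Mar 2, 2021.
The container is loaded at the origin port: 13:20 Mar 2, 2021 + 9h = 22:20 Mar 2, 2021.
The vessel departs: 22:20 Mar 2, 2021 + 2h50m = 01:10 Mar 3, 2021.
The vessel arrives at the destination port: 01:10 Mar 3, 2021 + 11h05m = 12:15 Mar 3, 2021.
Customs clearance is granted: 12:15 Mar 3, 2021 + 12h50m = 01:05 Mar 4, 2021.
Last-mile delivery is completed: 01:05 Mar 4, 2021 + 10h35m = 11:40 Mar 4, 2021.

11:40 on Mar 4, 2021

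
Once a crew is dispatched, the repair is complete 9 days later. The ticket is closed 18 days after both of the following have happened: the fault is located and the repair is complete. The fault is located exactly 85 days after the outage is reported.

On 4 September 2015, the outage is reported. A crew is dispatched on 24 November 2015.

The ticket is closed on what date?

The outage is reported: Sep 4, 2015.
The fault is located: Sep 4, 2015 + 85 days = Nov 28, 2015.
A crew is dispatched: Nov 24, 2015.
The repair is complete: Nov 24, 2015 + 9 days = Dec 3, 2015.
Both prerequisites met — the fault is located (Nov 28, 2015), the repair is complete (Dec 3, 2015); the later is Dec 3, 2015.
The ticket is closed: Dec 3, 2015 + 18 days = Dec 21, 2015.

21 December 2015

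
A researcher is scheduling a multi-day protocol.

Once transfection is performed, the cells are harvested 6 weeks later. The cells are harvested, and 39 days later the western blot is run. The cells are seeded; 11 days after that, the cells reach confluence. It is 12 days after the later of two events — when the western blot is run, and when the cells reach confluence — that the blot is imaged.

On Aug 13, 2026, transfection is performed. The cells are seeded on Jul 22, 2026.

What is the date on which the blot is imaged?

Transfection is performed: Aug 13, 2026.
The cells are harvested: Aug 13, 2026 + 6 weeks = Sep 24, 2026.
The western blot is run: Sep 24, 2026 + 39 days = Nov 2, 2026.
The cells are seeded: Jul 22, 2026.
The cells reach confluence: Jul 22, 2026 + 11 days = Aug 2, 2026.
Both prerequisites met — the western blot is run (Nov 2, 2026), the cells reach confluence (Aug 2, 2026); the later is Nov 2, 2026.
The blot is imaged: Nov 2, 2026 + 12 days = Nov 14, 2026.

Nov 14, 2026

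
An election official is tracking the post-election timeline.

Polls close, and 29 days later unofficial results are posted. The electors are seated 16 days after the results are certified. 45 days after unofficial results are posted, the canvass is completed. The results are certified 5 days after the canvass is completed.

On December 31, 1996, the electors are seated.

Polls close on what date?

September 27, 1996

The electors are seated: Dec 31, 1996.
The results are certified: Dec 31, 1996 − 16 days = Dec 15, 1996.
The canvass is completed: Dec 15, 1996 − 5 days = Dec 10, 1996.
Unofficial results are posted: Dec 10, 1996 − 45 days = Oct 26, 1996.
Polls close: Oct 26, 1996 − 29 days = Sep 27, 1996.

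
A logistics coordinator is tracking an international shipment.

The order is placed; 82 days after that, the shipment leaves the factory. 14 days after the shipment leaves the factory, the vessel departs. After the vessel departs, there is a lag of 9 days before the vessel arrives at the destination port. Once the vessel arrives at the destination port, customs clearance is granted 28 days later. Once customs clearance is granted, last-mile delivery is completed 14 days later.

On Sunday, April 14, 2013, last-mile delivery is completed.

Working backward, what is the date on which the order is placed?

Sunday, November 18, 2012

Last-mile delivery is completed: Apr 14, 2013.
Customs clearance is granted: Apr 14, 2013 − 14 days = Mar 31, 2013.
The vessel arrives at the destination port: Mar 31, 2013 − 28 days = Mar 3, 2013.
The vessel departs: Mar 3, 2013 − 9 days = Feb 22, 2013.
The shipment leaves the factory: Feb 22, 2013 − 14 days = Feb 8, 2013.
The order is placed: Feb 8, 2013 − 82 days = Nov 18, 2012.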